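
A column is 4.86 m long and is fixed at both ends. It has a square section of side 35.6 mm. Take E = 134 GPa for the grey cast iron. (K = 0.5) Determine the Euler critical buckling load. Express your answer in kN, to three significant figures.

I = a⁴/12 = 35.6⁴/12 = 1.339×10^5 mm⁴
I = 1.339×10^5 mm⁴ = 1.339×10^-7 m⁴
Effective length L_e = K·L = 0.5 × 4.86 = 2.430 m
P_cr = π²EI / L_e² = π² × 134×10⁹ × 1.339×10^-7 / 2.430² = 2.998×10^4 N

P_cr ≈ 30.0 kN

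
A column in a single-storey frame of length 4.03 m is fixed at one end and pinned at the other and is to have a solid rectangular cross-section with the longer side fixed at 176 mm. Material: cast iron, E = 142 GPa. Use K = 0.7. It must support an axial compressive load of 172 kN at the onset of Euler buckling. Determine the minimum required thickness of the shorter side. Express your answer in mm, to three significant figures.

L_e = K·L = 0.7 × 4.03 = 2.821 m
Required I = P_cr·L_e²/(π²E) = 1.720×10^5 × 2.821² / (π² × 1.42×10^11) = 9.767×10^-7 m⁴
I_req = 9.767×10^5 mm⁴
Rectangle, weak axis: I_min = h·b³/12 with h = 176 mm fixed  ⇒  b = (12I/h)^(1/3) = 40.5 mm

b ≈ 40.5 mm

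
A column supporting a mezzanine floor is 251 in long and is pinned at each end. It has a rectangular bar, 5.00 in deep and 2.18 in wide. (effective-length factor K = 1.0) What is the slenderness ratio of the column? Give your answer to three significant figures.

Buckling occurs about the weak axis: I_min = h·b³/12 with b = 2.18 in (the shorter side).
I_min = 5.00×2.18³/12 = 4.317 in⁴
A = 10.90 in²;  r_min = √(I/A) = √(4.317/10.90) = 0.6293 in
L_e = K·L = 1 × 251 = 251.0 in
λ = L_e / r_min = 251.00 / 0.6293 = 399

λ ≈ 399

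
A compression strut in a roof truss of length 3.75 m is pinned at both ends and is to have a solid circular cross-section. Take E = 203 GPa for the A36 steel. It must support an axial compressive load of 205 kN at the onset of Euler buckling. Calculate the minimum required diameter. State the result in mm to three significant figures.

d ≈ 73.6 mm

L_e = K·L = 1 × 3.75 = 3.750 m
Required I = P_cr·L_e²/(π²E) = 2.050×10^5 × 3.750² / (π² × 2.03×10^11) = 1.439×10^-6 m⁴
I_req = 1.439×10^6 mm⁴
Solid circle: I = πd⁴/64  ⇒  d = (64I/π)^(1/4) = (64×1.439×10^6/π)^(1/4) = 73.6 mm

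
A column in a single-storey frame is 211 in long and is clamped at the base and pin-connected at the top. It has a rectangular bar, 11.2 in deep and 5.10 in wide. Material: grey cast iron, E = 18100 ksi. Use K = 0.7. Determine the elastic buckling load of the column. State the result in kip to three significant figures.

Buckling occurs about the weak axis: I_min = h·b³/12 with b = 5.10 in (the shorter side).
I_min = 11.2×5.10³/12 = 123.8 in⁴
Effective length L_e = K·L = 0.7 × 211 = 147.7 in
P_cr = π²EI / L_e² = π² × 18100×10³ × 123.8 / 147.7² = 1.014×10^6 lb

P_cr ≈ 1010 kip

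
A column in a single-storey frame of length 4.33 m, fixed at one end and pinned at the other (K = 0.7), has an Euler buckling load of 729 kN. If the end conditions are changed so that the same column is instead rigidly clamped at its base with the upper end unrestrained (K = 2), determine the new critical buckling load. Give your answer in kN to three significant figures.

P_cr ≈ 89.3 kN

P_cr ∝ 1/K², so P_cr,new = P_cr,old × (K_old/K_new)² = 729 × (0.7/2)²
= 729 × 0.1225 = 89.3 kN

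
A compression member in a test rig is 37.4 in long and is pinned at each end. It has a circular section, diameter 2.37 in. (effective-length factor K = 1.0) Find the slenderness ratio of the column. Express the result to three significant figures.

I = πd⁴/64 = π×2.37⁴/64 = 1.549 in⁴
A = 4.412 in²;  r_min = √(I/A) = √(1.549/4.412) = 0.5925 in
L_e = K·L = 1 × 37.4 = 37.40 in
λ = L_e / r_min = 37.400 / 0.5925 = 63.1

λ ≈ 63.1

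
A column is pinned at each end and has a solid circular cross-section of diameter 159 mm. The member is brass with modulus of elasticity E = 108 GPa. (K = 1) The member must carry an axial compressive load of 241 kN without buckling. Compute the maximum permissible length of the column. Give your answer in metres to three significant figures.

L_max ≈ 11.8 m

I = πd⁴/64 = π×159⁴/64 = 3.137×10^7 mm⁴
I = 3.137×10^-5 m⁴
At the buckling limit P_cr = P = 2.410×10^5 N
From P_cr = π²EI/(K·L)²:  L = (1/K)·√(π²EI/P_cr) = (1/1)·√(π²×1.08×10^11×3.137×10^-5/2.410×10^5)
L = 11.8 m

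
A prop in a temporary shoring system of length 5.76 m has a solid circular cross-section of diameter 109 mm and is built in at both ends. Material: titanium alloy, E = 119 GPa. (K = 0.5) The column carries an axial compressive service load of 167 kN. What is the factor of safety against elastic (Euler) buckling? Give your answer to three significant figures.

n ≈ 5.88

I = πd⁴/64 = π×109⁴/64 = 6.929×10^6 mm⁴
I = 6.929×10^6 mm⁴ = 6.929×10^-6 m⁴
Effective length L_e = K·L = 0.5 × 5.76 = 2.880 m
P_cr = π²EI / L_e² = π² × 119×10⁹ × 6.929×10^-6 / 2.880² = 9.812×10^5 N
Factor of safety n = P_cr / P = 981.16 / 167 = 5.88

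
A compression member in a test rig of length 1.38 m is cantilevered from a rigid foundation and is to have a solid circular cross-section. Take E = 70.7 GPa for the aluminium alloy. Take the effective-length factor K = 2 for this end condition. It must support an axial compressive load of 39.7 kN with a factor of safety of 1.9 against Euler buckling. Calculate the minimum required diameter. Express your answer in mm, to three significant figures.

d ≈ 64.0 mm

Required P_cr = n·P = 1.9 × 39.7 = 75.43 kN
L_e = K·L = 2 × 1.38 = 2.760 m
Required I = P_cr·L_e²/(π²E) = 7.543×10^4 × 2.760² / (π² × 7.07×10^10) = 8.235×10^-7 m⁴
I_req = 8.235×10^5 mm⁴
Solid circle: I = πd⁴/64  ⇒  d = (64I/π)^(1/4) = (64×8.235×10^5/π)^(1/4) = 64.0 mm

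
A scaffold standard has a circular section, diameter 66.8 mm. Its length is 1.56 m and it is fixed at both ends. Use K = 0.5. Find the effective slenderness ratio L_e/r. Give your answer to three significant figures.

λ ≈ 46.7

I = πd⁴/64 = π×66.8⁴/64 = 9.774×10^5 mm⁴
A = 3.505×10^3 mm²;  r_min = √(I/A) = √(9.774×10^5/3.505×10^3) = 16.70 mm
L_e = K·L = 0.5 × 1.56 m = 0.7800 m = 780.00 mm
λ = L_e / r_min = 780.00 / 16.70 = 46.7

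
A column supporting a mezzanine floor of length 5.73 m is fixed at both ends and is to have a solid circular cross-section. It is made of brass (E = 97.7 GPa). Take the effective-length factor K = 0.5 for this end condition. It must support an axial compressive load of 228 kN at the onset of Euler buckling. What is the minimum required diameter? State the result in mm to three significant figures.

d ≈ 79.3 mm

L_e = K·L = 0.5 × 5.73 = 2.865 m
Required I = P_cr·L_e²/(π²E) = 2.280×10^5 × 2.865² / (π² × 9.77×10^10) = 1.941×10^-6 m⁴
I_req = 1.941×10^6 mm⁴
Solid circle: I = πd⁴/64  ⇒  d = (64I/π)^(1/4) = (64×1.941×10^6/π)^(1/4) = 79.3 mm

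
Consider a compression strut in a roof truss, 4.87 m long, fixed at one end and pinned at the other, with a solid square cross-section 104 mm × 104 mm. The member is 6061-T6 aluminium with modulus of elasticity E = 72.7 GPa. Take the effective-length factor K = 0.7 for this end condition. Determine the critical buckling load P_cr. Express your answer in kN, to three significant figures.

P_cr ≈ 602 kN

I = a⁴/12 = 104⁴/12 = 9.749×10^6 mm⁴
I = 9.749×10^6 mm⁴ = 9.749×10^-6 m⁴
Effective length L_e = K·L = 0.7 × 4.87 = 3.409 m
P_cr = π²EI / L_e² = π² × 72.7×10⁹ × 9.749×10^-6 / 3.409² = 6.019×10^5 N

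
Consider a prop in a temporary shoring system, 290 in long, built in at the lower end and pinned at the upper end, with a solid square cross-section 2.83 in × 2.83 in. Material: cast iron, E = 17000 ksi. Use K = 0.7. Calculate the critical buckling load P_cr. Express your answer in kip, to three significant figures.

I = a⁴/12 = 2.83⁴/12 = 5.345 in⁴
Effective length L_e = K·L = 0.7 × 290 = 203.0 in
P_cr = π²EI / L_e² = π² × 17000×10³ × 5.345 / 203.0² = 2.176×10^4 lb

P_cr ≈ 21.8 kip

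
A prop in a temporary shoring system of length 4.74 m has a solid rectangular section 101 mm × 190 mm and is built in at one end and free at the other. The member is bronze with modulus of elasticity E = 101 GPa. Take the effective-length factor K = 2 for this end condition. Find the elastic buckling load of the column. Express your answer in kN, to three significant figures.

P_cr ≈ 181 kN

Buckling occurs about the weak axis: I_min = h·b³/12 with b = 101 mm (the shorter side).
I_min = 190×101³/12 = 1.631×10^7 mm⁴
I = 1.631×10^7 mm⁴ = 1.631×10^-5 m⁴
Effective length L_e = K·L = 2 × 4.74 = 9.480 m
P_cr = π²EI / L_e² = π² × 101×10⁹ × 1.631×10^-5 / 9.480² = 1.809×10^5 N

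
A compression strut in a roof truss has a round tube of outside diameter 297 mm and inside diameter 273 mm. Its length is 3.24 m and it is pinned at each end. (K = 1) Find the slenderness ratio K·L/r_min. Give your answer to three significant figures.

λ ≈ 32.1

d_o = 297 mm, d_i = 273 mm
I = π(d_o⁴ − d_i⁴)/64 = π(297⁴ − 273.0⁴)/64 = 1.093×10^8 mm⁴
A = 1.074×10^4 mm²;  r_min = √(I/A) = √(1.093×10^8/1.074×10^4) = 100.9 mm
L_e = K·L = 1 × 3.24 m = 3.240 m = 3240.0 mm
λ = L_e / r_min = 3240.0 / 100.9 = 32.1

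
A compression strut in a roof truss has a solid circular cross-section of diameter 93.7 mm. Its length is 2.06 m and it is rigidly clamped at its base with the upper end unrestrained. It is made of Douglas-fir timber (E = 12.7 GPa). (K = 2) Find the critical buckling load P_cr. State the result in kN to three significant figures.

P_cr ≈ 27.9 kN

I = πd⁴/64 = π×93.7⁴/64 = 3.784×10^6 mm⁴
I = 3.784×10^6 mm⁴ = 3.784×10^-6 m⁴
Effective length L_e = K·L = 2 × 2.06 = 4.120 m
P_cr = π²EI / L_e² = π² × 12.7×10⁹ × 3.784×10^-6 / 4.120² = 2.794×10^4 N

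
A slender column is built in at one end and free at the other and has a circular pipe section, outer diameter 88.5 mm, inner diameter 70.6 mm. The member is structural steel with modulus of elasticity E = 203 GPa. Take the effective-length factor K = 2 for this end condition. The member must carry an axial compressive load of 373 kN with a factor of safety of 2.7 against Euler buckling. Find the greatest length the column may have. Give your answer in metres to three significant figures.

d_o = 88.5 mm, d_i = 70.6 mm
I = π(d_o⁴ − d_i⁴)/64 = π(88.5⁴ − 70.60⁴)/64 = 1.792×10^6 mm⁴
I = 1.792×10^-6 m⁴
Required critical load P_cr = n·P = 2.7 × 373 = 1007 kN = 1.007×10^6 N
From P_cr = π²EI/(K·L)²:  L = (1/K)·√(π²EI/P_cr) = (1/2)·√(π²×2.03×10^11×1.792×10^-6/1.007×10^6)
L = 0.944 m

L_max ≈ 0.944 m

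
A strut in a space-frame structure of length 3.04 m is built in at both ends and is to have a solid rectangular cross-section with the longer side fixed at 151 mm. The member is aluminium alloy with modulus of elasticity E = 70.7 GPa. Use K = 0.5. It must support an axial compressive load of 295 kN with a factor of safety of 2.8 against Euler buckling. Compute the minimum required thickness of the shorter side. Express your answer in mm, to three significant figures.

b ≈ 60.1 mm

Required P_cr = n·P = 2.8 × 295 = 826.0 kN
L_e = K·L = 0.5 × 3.04 = 1.520 m
Required I = P_cr·L_e²/(π²E) = 8.260×10^5 × 1.520² / (π² × 7.07×10^10) = 2.735×10^-6 m⁴
I_req = 2.735×10^6 mm⁴
Rectangle, weak axis: I_min = h·b³/12 with h = 151 mm fixed  ⇒  b = (12I/h)^(1/3) = 60.1 mm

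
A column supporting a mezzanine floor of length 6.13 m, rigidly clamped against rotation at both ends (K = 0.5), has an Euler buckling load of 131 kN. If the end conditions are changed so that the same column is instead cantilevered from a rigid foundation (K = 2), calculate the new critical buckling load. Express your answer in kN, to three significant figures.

P_cr ∝ 1/K², so P_cr,new = P_cr,old × (K_old/K_new)² = 131 × (0.5/2)²
= 131 × 0.06250 = 8.19 kN

P_cr ≈ 8.19 kN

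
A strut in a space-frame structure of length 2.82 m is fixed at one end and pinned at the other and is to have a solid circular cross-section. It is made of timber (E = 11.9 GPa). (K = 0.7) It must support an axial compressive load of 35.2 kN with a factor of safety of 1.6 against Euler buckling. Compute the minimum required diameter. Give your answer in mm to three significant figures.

d ≈ 78.5 mm

Required P_cr = n·P = 1.6 × 35.2 = 56.32 kN
L_e = K·L = 0.7 × 2.82 = 1.974 m
Required I = P_cr·L_e²/(π²E) = 5.632×10^4 × 1.974² / (π² × 1.19×10^10) = 1.869×10^-6 m⁴
I_req = 1.869×10^6 mm⁴
Solid circle: I = πd⁴/64  ⇒  d = (64I/π)^(1/4) = (64×1.869×10^6/π)^(1/4) = 78.5 mm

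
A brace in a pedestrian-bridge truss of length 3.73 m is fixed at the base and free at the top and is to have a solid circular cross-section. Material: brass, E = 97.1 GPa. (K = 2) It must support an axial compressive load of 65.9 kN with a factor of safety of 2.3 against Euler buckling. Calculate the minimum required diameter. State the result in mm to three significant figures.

Required P_cr = n·P = 2.3 × 65.9 = 151.6 kN
L_e = K·L = 2 × 3.73 = 7.460 m
Required I = P_cr·L_e²/(π²E) = 1.516×10^5 × 7.460² / (π² × 9.71×10^10) = 8.802×10^-6 m⁴
I_req = 8.802×10^6 mm⁴
Solid circle: I = πd⁴/64  ⇒  d = (64I/π)^(1/4) = (64×8.802×10^6/π)^(1/4) = 116 mm

d ≈ 116 mm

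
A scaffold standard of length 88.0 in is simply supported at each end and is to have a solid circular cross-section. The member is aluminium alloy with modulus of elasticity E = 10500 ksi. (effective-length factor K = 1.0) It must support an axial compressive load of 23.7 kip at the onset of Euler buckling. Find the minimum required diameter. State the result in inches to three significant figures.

d ≈ 2.45 in

L_e = K·L = 1 × 88.0 = 88.00 in
Required I = P_cr·L_e²/(π²E) = 2.370×10^4 × 88.00² / (π² × 1.05×10^7) = 1.771 in⁴
Solid circle: I = πd⁴/64  ⇒  d = (64I/π)^(1/4) = (64×1.771/π)^(1/4) = 2.45 in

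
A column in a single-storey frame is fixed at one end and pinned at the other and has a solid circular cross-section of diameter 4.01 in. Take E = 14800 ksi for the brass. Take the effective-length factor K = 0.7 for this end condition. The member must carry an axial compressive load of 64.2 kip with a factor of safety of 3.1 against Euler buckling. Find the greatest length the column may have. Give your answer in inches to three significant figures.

I = πd⁴/64 = π×4.01⁴/64 = 12.69 in⁴
Required critical load P_cr = n·P = 3.1 × 64.2 = 199.0 kip = 1.990×10^5 lb
From P_cr = π²EI/(K·L)²:  L = (1/K)·√(π²EI/P_cr) = (1/0.7)·√(π²×1.48×10^7×12.69/1.990×10^5)
L = 138 in

L_max ≈ 138 in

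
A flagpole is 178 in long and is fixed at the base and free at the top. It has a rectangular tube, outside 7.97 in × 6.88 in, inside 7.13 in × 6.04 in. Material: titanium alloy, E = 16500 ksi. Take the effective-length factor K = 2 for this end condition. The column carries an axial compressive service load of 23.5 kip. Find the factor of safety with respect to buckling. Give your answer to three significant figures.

n ≈ 4.67

Weak-axis I_min = (h_o·b_o³ − h_i·b_i³)/12 with b_o = 6.88, b_i = 6.040 in (shorter outer/inner sides).
I_min = (7.97×6.88³ − 7.130×6.040³)/12 = 85.37 in⁴
Effective length L_e = K·L = 2 × 178 = 356.0 in
P_cr = π²EI / L_e² = π² × 16500×10³ × 85.37 / 356.0² = 1.097×10^5 lb
Factor of safety n = P_cr / P = 109.69 / 23.5 = 4.67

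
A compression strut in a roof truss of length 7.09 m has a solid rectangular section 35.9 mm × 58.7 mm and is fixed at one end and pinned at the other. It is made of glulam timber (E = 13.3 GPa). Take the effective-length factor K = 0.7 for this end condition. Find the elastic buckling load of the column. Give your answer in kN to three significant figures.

Buckling occurs about the weak axis: I_min = h·b³/12 with b = 35.9 mm (the shorter side).
I_min = 58.7×35.9³/12 = 2.263×10^5 mm⁴
I = 2.263×10^5 mm⁴ = 2.263×10^-7 m⁴
Effective length L_e = K·L = 0.7 × 7.09 = 4.963 m
P_cr = π²EI / L_e² = π² × 13.3×10⁹ × 2.263×10^-7 / 4.963² = 1.206×10^3 N

P_cr ≈ 1.21 kN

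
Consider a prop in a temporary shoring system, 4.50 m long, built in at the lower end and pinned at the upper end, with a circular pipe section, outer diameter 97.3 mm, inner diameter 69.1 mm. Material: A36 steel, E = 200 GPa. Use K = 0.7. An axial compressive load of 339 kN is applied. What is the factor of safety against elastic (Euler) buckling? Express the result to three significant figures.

n ≈ 1.93

d_o = 97.3 mm, d_i = 69.1 mm
I = π(d_o⁴ − d_i⁴)/64 = π(97.3⁴ − 69.10⁴)/64 = 3.281×10^6 mm⁴
I = 3.281×10^6 mm⁴ = 3.281×10^-6 m⁴
Effective length L_e = K·L = 0.7 × 4.50 = 3.150 m
P_cr = π²EI / L_e² = π² × 200×10⁹ × 3.281×10^-6 / 3.150² = 6.526×10^5 N
Factor of safety n = P_cr / P = 652.61 / 339 = 1.93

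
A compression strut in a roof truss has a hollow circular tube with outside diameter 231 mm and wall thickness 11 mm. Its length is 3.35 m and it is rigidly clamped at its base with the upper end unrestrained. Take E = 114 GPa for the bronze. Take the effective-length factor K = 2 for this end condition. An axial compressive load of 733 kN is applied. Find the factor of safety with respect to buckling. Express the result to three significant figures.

Inner diameter d_i = 231 − 2×11 = 209.0 mm
I = π(d_o⁴ − d_i⁴)/64 = π(231⁴ − 209.0⁴)/64 = 4.611×10^7 mm⁴
I = 4.611×10^7 mm⁴ = 4.611×10^-5 m⁴
Effective length L_e = K·L = 2 × 3.35 = 6.700 m
P_cr = π²EI / L_e² = π² × 114×10⁹ × 4.611×10^-5 / 6.700² = 1.156×10^6 N
Factor of safety n = P_cr / P = 1155.7 / 733 = 1.58

n ≈ 1.58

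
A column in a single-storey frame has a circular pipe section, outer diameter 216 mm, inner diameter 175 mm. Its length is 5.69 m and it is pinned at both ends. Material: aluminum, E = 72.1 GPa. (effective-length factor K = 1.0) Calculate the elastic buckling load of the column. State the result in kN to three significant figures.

d_o = 216 mm, d_i = 175 mm
I = π(d_o⁴ − d_i⁴)/64 = π(216⁴ − 175.0⁴)/64 = 6.081×10^7 mm⁴
I = 6.081×10^7 mm⁴ = 6.081×10^-5 m⁴
Effective length L_e = K·L = 1 × 5.69 = 5.690 m
P_cr = π²EI / L_e² = π² × 72.1×10⁹ × 6.081×10^-5 / 5.690² = 1.337×10^6 N

P_cr ≈ 1340 kN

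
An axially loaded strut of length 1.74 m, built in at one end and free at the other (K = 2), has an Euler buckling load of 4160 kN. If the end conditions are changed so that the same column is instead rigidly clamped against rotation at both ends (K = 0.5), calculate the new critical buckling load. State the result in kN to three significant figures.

P_cr ≈ 66600 kN

P_cr ∝ 1/K², so P_cr,new = P_cr,old × (K_old/K_new)² = 4160 × (2/0.5)²
= 4160 × 16.00 = 66600 kN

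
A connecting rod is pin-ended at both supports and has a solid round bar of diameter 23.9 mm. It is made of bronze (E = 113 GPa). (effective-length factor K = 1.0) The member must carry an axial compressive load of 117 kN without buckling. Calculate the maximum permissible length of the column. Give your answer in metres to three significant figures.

I = πd⁴/64 = π×23.9⁴/64 = 1.602×10^4 mm⁴
I = 1.602×10^-8 m⁴
At the buckling limit P_cr = P = 1.170×10^5 N
From P_cr = π²EI/(K·L)²:  L = (1/K)·√(π²EI/P_cr) = (1/1)·√(π²×1.13×10^11×1.602×10^-8/1.170×10^5)
L = 0.391 m

L_max ≈ 0.391 m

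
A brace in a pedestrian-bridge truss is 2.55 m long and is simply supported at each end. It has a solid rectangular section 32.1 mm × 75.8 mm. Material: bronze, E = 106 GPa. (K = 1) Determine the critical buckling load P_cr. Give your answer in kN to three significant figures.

P_cr ≈ 33.6 kN

Buckling occurs about the weak axis: I_min = h·b³/12 with b = 32.1 mm (the shorter side).
I_min = 75.8×32.1³/12 = 2.089×10^5 mm⁴
I = 2.089×10^5 mm⁴ = 2.089×10^-7 m⁴
Effective length L_e = K·L = 1 × 2.55 = 2.550 m
P_cr = π²EI / L_e² = π² × 106×10⁹ × 2.089×10^-7 / 2.550² = 3.361×10^4 N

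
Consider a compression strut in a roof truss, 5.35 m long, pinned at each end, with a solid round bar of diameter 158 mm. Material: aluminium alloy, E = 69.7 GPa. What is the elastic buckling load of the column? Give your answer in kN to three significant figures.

I = πd⁴/64 = π×158⁴/64 = 3.059×10^7 mm⁴
I = 3.059×10^7 mm⁴ = 3.059×10^-5 m⁴
Effective length L_e = K·L = 1 × 5.35 = 5.350 m
P_cr = π²EI / L_e² = π² × 69.7×10⁹ × 3.059×10^-5 / 5.350² = 7.352×10^5 N

P_cr ≈ 735 kN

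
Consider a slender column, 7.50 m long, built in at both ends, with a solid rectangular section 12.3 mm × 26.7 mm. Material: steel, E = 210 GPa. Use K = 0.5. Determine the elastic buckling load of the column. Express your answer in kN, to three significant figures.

Buckling occurs about the weak axis: I_min = h·b³/12 with b = 12.3 mm (the shorter side).
I_min = 26.7×12.3³/12 = 4.140×10^3 mm⁴
I = 4.140×10^3 mm⁴ = 4.140×10^-9 m⁴
Effective length L_e = K·L = 0.5 × 7.50 = 3.750 m
P_cr = π²EI / L_e² = π² × 210×10⁹ × 4.140×10^-9 / 3.750² = 610.2 N

P_cr ≈ 0.610 kN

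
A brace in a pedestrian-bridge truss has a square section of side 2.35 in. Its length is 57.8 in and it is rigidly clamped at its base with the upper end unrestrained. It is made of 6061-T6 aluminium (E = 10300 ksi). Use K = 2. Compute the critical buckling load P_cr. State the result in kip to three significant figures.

I = a⁴/12 = 2.35⁴/12 = 2.542 in⁴
Effective length L_e = K·L = 2 × 57.8 = 115.6 in
P_cr = π²EI / L_e² = π² × 10300×10³ × 2.542 / 115.6² = 1.933×10^4 lb

P_cr ≈ 19.3 kip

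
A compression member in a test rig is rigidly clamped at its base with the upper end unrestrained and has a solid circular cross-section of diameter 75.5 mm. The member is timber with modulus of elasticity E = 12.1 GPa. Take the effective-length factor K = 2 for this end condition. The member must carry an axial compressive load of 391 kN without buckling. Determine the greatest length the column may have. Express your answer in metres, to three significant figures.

L_max ≈ 0.349 m

I = πd⁴/64 = π×75.5⁴/64 = 1.595×10^6 mm⁴
I = 1.595×10^-6 m⁴
At the buckling limit P_cr = P = 3.910×10^5 N
From P_cr = π²EI/(K·L)²:  L = (1/K)·√(π²EI/P_cr) = (1/2)·√(π²×1.21×10^10×1.595×10^-6/3.910×10^5)
L = 0.349 m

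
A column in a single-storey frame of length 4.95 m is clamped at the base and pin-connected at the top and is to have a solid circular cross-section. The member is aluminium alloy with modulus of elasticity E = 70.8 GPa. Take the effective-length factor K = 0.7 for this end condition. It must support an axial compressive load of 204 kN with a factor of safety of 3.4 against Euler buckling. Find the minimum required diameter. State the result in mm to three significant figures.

Required P_cr = n·P = 3.4 × 204 = 693.6 kN
L_e = K·L = 0.7 × 4.95 = 3.465 m
Required I = P_cr·L_e²/(π²E) = 6.936×10^5 × 3.465² / (π² × 7.08×10^10) = 1.192×10^-5 m⁴
I_req = 1.192×10^7 mm⁴
Solid circle: I = πd⁴/64  ⇒  d = (64I/π)^(1/4) = (64×1.192×10^7/π)^(1/4) = 125 mm

d ≈ 125 mm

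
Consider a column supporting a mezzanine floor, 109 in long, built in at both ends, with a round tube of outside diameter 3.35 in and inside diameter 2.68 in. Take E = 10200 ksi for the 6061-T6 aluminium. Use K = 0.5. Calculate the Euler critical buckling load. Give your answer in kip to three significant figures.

P_cr ≈ 124 kip

d_o = 3.35 in, d_i = 2.68 in
I = π(d_o⁴ − d_i⁴)/64 = π(3.35⁴ − 2.680⁴)/64 = 3.650 in⁴
Effective length L_e = K·L = 0.5 × 109 = 54.50 in
P_cr = π²EI / L_e² = π² × 10200×10³ × 3.650 / 54.50² = 1.237×10^5 lb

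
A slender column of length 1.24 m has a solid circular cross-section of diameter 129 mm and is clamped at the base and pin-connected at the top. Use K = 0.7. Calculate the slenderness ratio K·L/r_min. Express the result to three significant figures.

I = πd⁴/64 = π×129⁴/64 = 1.359×10^7 mm⁴
A = 1.307×10^4 mm²;  r_min = √(I/A) = √(1.359×10^7/1.307×10^4) = 32.25 mm
L_e = K·L = 0.7 × 1.24 m = 0.8680 m = 868.00 mm
λ = L_e / r_min = 868.00 / 32.25 = 26.9

λ ≈ 26.9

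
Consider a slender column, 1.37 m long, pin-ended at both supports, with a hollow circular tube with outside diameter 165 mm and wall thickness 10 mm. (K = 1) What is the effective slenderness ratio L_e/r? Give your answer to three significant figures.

Inner diameter d_i = 165 − 2×10 = 145.0 mm
I = π(d_o⁴ − d_i⁴)/64 = π(165⁴ − 145.0⁴)/64 = 1.468×10^7 mm⁴
A = 4.869×10^3 mm²;  r_min = √(I/A) = √(1.468×10^7/4.869×10^3) = 54.91 mm
L_e = K·L = 1 × 1.37 m = 1.370 m = 1370.0 mm
λ = L_e / r_min = 1370.0 / 54.91 = 24.9

λ ≈ 24.9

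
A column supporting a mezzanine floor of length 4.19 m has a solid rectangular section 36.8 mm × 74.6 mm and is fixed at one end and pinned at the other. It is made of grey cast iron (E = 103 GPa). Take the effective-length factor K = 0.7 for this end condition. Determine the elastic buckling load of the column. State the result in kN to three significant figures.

Buckling occurs about the weak axis: I_min = h·b³/12 with b = 36.8 mm (the shorter side).
I_min = 74.6×36.8³/12 = 3.098×10^5 mm⁴
I = 3.098×10^5 mm⁴ = 3.098×10^-7 m⁴
Effective length L_e = K·L = 0.7 × 4.19 = 2.933 m
P_cr = π²EI / L_e² = π² × 103×10⁹ × 3.098×10^-7 / 2.933² = 3.661×10^4 N

P_cr ≈ 36.6 kN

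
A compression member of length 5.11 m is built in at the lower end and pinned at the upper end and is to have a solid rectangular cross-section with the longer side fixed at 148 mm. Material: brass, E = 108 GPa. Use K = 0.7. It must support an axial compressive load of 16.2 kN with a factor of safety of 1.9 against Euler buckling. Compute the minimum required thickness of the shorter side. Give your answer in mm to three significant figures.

b ≈ 31.1 mm

Required P_cr = n·P = 1.9 × 16.2 = 30.78 kN
L_e = K·L = 0.7 × 5.11 = 3.577 m
Required I = P_cr·L_e²/(π²E) = 3.078×10^4 × 3.577² / (π² × 1.08×10^11) = 3.695×10^-7 m⁴
I_req = 3.695×10^5 mm⁴
Rectangle, weak axis: I_min = h·b³/12 with h = 148 mm fixed  ⇒  b = (12I/h)^(1/3) = 31.1 mm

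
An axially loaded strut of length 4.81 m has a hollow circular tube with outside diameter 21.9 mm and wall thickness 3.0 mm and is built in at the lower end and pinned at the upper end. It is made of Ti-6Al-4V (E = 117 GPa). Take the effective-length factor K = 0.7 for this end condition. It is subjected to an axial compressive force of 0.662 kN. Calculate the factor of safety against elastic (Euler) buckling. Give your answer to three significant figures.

Inner diameter d_i = 21.9 − 2×3.0 = 15.90 mm
I = π(d_o⁴ − d_i⁴)/64 = π(21.9⁴ − 15.90⁴)/64 = 8.154×10^3 mm⁴
I = 8.154×10^3 mm⁴ = 8.154×10^-9 m⁴
Effective length L_e = K·L = 0.7 × 4.81 = 3.367 m
P_cr = π²EI / L_e² = π² × 117×10⁹ × 8.154×10^-9 / 3.367² = 830.6 N
Factor of safety n = P_cr / P = 0.83056 / 0.662 = 1.25

n ≈ 1.25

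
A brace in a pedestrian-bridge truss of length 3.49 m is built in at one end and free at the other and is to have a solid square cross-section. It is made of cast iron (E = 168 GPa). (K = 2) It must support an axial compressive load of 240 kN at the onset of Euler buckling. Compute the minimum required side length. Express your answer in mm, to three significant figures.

L_e = K·L = 2 × 3.49 = 6.980 m
Required I = P_cr·L_e²/(π²E) = 2.400×10^5 × 6.980² / (π² × 1.68×10^11) = 7.052×10^-6 m⁴
I_req = 7.052×10^6 mm⁴
Solid square: I = a⁴/12  ⇒  a = (12I)^(1/4) = (12×7.052×10^6)^(1/4) = 95.9 mm

a ≈ 95.9 mm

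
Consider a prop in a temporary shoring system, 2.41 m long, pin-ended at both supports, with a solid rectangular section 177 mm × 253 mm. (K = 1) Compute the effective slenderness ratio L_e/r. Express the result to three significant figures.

For a rectangle r_min = b/√12 = 177/√12 = 51.10 mm
L_e = K·L = 1 × 2.41 m = 2.410 m = 2410.0 mm
λ = L_e / r_min = 2410.0 / 51.10 = 47.2

λ ≈ 47.2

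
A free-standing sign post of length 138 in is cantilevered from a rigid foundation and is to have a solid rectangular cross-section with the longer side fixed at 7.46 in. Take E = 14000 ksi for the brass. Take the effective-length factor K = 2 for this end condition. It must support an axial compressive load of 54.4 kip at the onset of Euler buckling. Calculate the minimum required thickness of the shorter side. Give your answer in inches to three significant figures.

b ≈ 3.64 in

L_e = K·L = 2 × 138 = 276.0 in
Required I = P_cr·L_e²/(π²E) = 5.440×10^4 × 276.0² / (π² × 1.40×10^7) = 29.99 in⁴
Rectangle, weak axis: I_min = h·b³/12 with h = 7.46 in fixed  ⇒  b = (12I/h)^(1/3) = 3.64 in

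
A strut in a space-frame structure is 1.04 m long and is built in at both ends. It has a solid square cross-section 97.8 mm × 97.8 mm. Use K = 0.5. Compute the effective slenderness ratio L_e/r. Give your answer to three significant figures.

λ ≈ 18.4

I = a⁴/12 = 97.8⁴/12 = 7.624×10^6 mm⁴
A = 9.565×10^3 mm²;  r_min = √(I/A) = √(7.624×10^6/9.565×10^3) = 28.23 mm
L_e = K·L = 0.5 × 1.04 m = 0.5200 m = 520.00 mm
λ = L_e / r_min = 520.00 / 28.23 = 18.4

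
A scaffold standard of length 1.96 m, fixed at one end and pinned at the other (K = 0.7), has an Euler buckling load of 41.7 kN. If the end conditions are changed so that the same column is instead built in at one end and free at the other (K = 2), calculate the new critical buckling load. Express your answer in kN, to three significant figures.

P_cr ≈ 5.11 kN

P_cr ∝ 1/K², so P_cr,new = P_cr,old × (K_old/K_new)² = 41.7 × (0.7/2)²
= 41.7 × 0.1225 = 5.11 kN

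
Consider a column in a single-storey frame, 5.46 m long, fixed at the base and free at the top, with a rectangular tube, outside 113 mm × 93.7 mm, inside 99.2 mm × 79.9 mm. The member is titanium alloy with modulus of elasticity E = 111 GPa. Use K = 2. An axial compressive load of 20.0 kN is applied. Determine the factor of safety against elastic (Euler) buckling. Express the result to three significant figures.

n ≈ 1.62

Weak-axis I_min = (h_o·b_o³ − h_i·b_i³)/12 with b_o = 93.7, b_i = 79.90 mm (shorter outer/inner sides).
I_min = (113×93.7³ − 99.20×79.90³)/12 = 3.530×10^6 mm⁴
I = 3.530×10^6 mm⁴ = 3.530×10^-6 m⁴
Effective length L_e = K·L = 2 × 5.46 = 10.92 m
P_cr = π²EI / L_e² = π² × 111×10⁹ × 3.530×10^-6 / 10.92² = 3.243×10^4 N
Factor of safety n = P_cr / P = 32.430 / 20.0 = 1.62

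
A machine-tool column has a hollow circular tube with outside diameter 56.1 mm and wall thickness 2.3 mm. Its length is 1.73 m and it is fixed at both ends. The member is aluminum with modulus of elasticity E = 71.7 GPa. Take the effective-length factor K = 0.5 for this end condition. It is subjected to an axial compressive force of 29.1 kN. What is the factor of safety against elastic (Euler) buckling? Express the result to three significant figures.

Inner diameter d_i = 56.1 − 2×2.3 = 51.50 mm
I = π(d_o⁴ − d_i⁴)/64 = π(56.1⁴ − 51.50⁴)/64 = 1.409×10^5 mm⁴
I = 1.409×10^5 mm⁴ = 1.409×10^-7 m⁴
Effective length L_e = K·L = 0.5 × 1.73 = 0.8650 m
P_cr = π²EI / L_e² = π² × 71.7×10⁹ × 1.409×10^-7 / 0.8650² = 1.333×10^5 N
Factor of safety n = P_cr / P = 133.26 / 29.1 = 4.58

n ≈ 4.58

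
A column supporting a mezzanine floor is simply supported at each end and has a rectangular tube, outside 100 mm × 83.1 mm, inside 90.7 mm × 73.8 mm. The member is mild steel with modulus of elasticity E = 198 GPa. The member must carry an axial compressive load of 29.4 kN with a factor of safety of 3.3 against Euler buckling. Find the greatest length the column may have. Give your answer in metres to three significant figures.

L_max ≈ 5.93 m

Weak-axis I_min = (h_o·b_o³ − h_i·b_i³)/12 with b_o = 83.1, b_i = 73.80 mm (shorter outer/inner sides).
I_min = (100×83.1³ − 90.70×73.80³)/12 = 1.744×10^6 mm⁴
I = 1.744×10^-6 m⁴
Required critical load P_cr = n·P = 3.3 × 29.4 = 97.02 kN = 9.702×10^4 N
From P_cr = π²EI/(K·L)²:  L = (1/K)·√(π²EI/P_cr) = (1/1)·√(π²×1.98×10^11×1.744×10^-6/9.702×10^4)
L = 5.93 m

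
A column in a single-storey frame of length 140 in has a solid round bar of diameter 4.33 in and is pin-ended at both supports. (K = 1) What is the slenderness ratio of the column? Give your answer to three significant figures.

For a solid circle r = d/4 = 4.33/4 = 1.082 in
L_e = K·L = 1 × 140 = 140.0 in
λ = L_e / r_min = 140.00 / 1.082 = 129

λ ≈ 129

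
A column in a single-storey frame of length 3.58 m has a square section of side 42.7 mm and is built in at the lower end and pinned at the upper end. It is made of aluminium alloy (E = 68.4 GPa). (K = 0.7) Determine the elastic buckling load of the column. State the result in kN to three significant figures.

I = a⁴/12 = 42.7⁴/12 = 2.770×10^5 mm⁴
I = 2.770×10^5 mm⁴ = 2.770×10^-7 m⁴
Effective length L_e = K·L = 0.7 × 3.58 = 2.506 m
P_cr = π²EI / L_e² = π² × 68.4×10⁹ × 2.770×10^-7 / 2.506² = 2.978×10^4 N

P_cr ≈ 29.8 kN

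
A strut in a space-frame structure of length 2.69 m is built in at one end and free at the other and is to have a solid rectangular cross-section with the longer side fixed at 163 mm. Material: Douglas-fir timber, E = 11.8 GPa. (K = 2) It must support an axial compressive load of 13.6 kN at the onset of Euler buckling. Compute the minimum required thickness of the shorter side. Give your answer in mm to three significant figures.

b ≈ 62.9 mm

L_e = K·L = 2 × 2.69 = 5.380 m
Required I = P_cr·L_e²/(π²E) = 1.360×10^4 × 5.380² / (π² × 1.18×10^10) = 3.380×10^-6 m⁴
I_req = 3.380×10^6 mm⁴
Rectangle, weak axis: I_min = h·b³/12 with h = 163 mm fixed  ⇒  b = (12I/h)^(1/3) = 62.9 mm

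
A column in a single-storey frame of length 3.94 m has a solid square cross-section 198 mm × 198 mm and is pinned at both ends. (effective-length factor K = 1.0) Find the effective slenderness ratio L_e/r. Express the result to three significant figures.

λ ≈ 68.9

For a square r = a/√12 = 198/√12 = 57.16 mm
L_e = K·L = 1 × 3.94 m = 3.940 m = 3940.0 mm
λ = L_e / r_min = 3940.0 / 57.16 = 68.9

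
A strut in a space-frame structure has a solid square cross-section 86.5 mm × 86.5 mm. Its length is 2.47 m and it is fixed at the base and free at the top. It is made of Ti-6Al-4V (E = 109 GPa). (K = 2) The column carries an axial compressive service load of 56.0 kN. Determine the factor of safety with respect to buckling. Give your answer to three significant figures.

I = a⁴/12 = 86.5⁴/12 = 4.665×10^6 mm⁴
I = 4.665×10^6 mm⁴ = 4.665×10^-6 m⁴
Effective length L_e = K·L = 2 × 2.47 = 4.940 m
P_cr = π²EI / L_e² = π² × 109×10⁹ × 4.665×10^-6 / 4.940² = 2.057×10^5 N
Factor of safety n = P_cr / P = 205.66 / 56.0 = 3.67

n ≈ 3.67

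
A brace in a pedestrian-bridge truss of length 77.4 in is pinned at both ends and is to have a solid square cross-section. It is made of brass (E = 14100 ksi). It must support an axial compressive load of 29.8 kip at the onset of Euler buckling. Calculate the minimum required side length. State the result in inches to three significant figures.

a ≈ 1.98 in

L_e = K·L = 1 × 77.4 = 77.40 in
Required I = P_cr·L_e²/(π²E) = 2.980×10^4 × 77.40² / (π² × 1.41×10^7) = 1.283 in⁴
Solid square: I = a⁴/12  ⇒  a = (12I)^(1/4) = (12×1.283)^(1/4) = 1.98 in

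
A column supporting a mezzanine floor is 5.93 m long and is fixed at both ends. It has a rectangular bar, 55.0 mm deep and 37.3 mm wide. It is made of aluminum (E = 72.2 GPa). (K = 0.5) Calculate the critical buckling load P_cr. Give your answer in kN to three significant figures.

Buckling occurs about the weak axis: I_min = h·b³/12 with b = 37.3 mm (the shorter side).
I_min = 55.0×37.3³/12 = 2.379×10^5 mm⁴
I = 2.379×10^5 mm⁴ = 2.379×10^-7 m⁴
Effective length L_e = K·L = 0.5 × 5.93 = 2.965 m
P_cr = π²EI / L_e² = π² × 72.2×10⁹ × 2.379×10^-7 / 2.965² = 1.928×10^4 N

P_cr ≈ 19.3 kN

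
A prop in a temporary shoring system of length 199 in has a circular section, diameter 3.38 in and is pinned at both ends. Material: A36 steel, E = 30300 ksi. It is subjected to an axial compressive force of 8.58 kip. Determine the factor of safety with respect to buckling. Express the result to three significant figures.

I = πd⁴/64 = π×3.38⁴/64 = 6.407 in⁴
Effective length L_e = K·L = 1 × 199 = 199.0 in
P_cr = π²EI / L_e² = π² × 30300×10³ × 6.407 / 199.0² = 4.838×10^4 lb
Factor of safety n = P_cr / P = 48.381 / 8.58 = 5.64

n ≈ 5.64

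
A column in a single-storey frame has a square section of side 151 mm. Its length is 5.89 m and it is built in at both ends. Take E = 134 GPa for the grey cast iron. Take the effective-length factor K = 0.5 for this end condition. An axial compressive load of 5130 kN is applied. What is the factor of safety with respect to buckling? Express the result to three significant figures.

I = a⁴/12 = 151⁴/12 = 4.332×10^7 mm⁴
I = 4.332×10^7 mm⁴ = 4.332×10^-5 m⁴
Effective length L_e = K·L = 0.5 × 5.89 = 2.945 m
P_cr = π²EI / L_e² = π² × 134×10⁹ × 4.332×10^-5 / 2.945² = 6.606×10^6 N
Factor of safety n = P_cr / P = 6606.3 / 5130 = 1.29

n ≈ 1.29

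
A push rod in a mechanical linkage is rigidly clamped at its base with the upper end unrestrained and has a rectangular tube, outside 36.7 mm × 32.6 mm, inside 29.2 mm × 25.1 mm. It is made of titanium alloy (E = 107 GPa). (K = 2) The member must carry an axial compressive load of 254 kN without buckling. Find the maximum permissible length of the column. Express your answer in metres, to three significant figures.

L_max ≈ 0.265 m

Weak-axis I_min = (h_o·b_o³ − h_i·b_i³)/12 with b_o = 32.6, b_i = 25.10 mm (shorter outer/inner sides).
I_min = (36.7×32.6³ − 29.20×25.10³)/12 = 6.748×10^4 mm⁴
I = 6.748×10^-8 m⁴
At the buckling limit P_cr = P = 2.540×10^5 N
From P_cr = π²EI/(K·L)²:  L = (1/K)·√(π²EI/P_cr) = (1/2)·√(π²×1.07×10^11×6.748×10^-8/2.540×10^5)
L = 0.265 m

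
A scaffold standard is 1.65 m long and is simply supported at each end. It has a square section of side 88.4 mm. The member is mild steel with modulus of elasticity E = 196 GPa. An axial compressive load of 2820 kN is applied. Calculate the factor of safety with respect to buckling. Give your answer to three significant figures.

n ≈ 1.28

I = a⁴/12 = 88.4⁴/12 = 5.089×10^6 mm⁴
I = 5.089×10^6 mm⁴ = 5.089×10^-6 m⁴
Effective length L_e = K·L = 1 × 1.65 = 1.650 m
P_cr = π²EI / L_e² = π² × 196×10⁹ × 5.089×10^-6 / 1.650² = 3.616×10^6 N
Factor of safety n = P_cr / P = 3615.9 / 2820 = 1.28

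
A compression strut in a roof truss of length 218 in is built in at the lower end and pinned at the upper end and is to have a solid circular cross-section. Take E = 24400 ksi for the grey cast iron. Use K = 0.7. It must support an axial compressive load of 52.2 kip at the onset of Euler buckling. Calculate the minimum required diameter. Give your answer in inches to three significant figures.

d ≈ 3.18 in

L_e = K·L = 0.7 × 218 = 152.6 in
Required I = P_cr·L_e²/(π²E) = 5.220×10^4 × 152.6² / (π² × 2.44×10^7) = 5.048 in⁴
Solid circle: I = πd⁴/64  ⇒  d = (64I/π)^(1/4) = (64×5.048/π)^(1/4) = 3.18 in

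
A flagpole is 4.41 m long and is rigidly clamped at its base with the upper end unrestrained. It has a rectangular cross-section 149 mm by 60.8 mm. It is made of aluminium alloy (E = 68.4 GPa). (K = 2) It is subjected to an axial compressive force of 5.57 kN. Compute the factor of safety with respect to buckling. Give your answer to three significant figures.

Buckling occurs about the weak axis: I_min = h·b³/12 with b = 60.8 mm (the shorter side).
I_min = 149×60.8³/12 = 2.791×10^6 mm⁴
I = 2.791×10^6 mm⁴ = 2.791×10^-6 m⁴
Effective length L_e = K·L = 2 × 4.41 = 8.820 m
P_cr = π²EI / L_e² = π² × 68.4×10⁹ × 2.791×10^-6 / 8.820² = 2.422×10^4 N
Factor of safety n = P_cr / P = 24.218 / 5.57 = 4.35

n ≈ 4.35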